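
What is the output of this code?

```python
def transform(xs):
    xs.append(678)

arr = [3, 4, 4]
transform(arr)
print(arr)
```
[3, 4, 4, 678]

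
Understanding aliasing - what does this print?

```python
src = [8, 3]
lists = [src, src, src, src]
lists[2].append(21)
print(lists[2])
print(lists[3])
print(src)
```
[8, 3, 21]
[8, 3, 21]
[8, 3, 21]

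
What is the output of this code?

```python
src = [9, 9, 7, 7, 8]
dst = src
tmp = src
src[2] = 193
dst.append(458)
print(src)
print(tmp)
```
[9, 9, 193, 7, 8, 458]
[9, 9, 193, 7, 8, 458]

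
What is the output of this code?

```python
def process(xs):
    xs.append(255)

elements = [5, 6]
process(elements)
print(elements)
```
[5, 6, 255]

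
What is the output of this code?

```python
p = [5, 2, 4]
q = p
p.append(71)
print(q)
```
[5, 2, 4, 71]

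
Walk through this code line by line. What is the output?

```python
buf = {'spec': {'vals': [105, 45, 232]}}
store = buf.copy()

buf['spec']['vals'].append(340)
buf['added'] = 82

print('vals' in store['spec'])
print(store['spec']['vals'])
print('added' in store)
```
True
[105, 45, 232, 340]
False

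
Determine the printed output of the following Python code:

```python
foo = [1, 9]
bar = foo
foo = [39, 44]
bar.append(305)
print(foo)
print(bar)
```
[39, 44]
[1, 9, 305]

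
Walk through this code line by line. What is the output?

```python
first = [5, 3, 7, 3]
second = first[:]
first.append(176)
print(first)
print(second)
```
[5, 3, 7, 3, 176]
[5, 3, 7, 3]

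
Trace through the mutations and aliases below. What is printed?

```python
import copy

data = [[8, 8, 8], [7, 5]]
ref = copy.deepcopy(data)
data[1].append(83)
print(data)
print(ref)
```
[[8, 8, 8], [7, 5, 83]]
[[8, 8, 8], [7, 5]]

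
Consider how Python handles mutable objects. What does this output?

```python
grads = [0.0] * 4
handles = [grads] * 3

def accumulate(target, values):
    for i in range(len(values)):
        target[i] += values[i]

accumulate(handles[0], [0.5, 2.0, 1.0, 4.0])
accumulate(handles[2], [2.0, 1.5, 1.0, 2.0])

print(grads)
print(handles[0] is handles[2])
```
[2.5, 3.5, 2.0, 6.0]
True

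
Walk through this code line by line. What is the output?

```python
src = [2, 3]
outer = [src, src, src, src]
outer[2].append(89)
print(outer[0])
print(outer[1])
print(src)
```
[2, 3, 89]
[2, 3, 89]
[2, 3, 89]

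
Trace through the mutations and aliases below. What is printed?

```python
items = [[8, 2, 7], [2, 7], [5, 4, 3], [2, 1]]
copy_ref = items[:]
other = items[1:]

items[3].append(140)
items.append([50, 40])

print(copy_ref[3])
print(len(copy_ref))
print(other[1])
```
[2, 1, 140]
4
[5, 4, 3]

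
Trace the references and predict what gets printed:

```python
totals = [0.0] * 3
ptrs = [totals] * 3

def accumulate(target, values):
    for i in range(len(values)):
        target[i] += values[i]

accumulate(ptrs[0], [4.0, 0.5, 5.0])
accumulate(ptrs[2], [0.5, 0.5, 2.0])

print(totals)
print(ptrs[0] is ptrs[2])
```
[4.5, 1.0, 7.0]
True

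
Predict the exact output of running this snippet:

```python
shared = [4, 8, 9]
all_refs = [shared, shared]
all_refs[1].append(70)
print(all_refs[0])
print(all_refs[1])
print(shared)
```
[4, 8, 9, 70]
[4, 8, 9, 70]
[4, 8, 9, 70]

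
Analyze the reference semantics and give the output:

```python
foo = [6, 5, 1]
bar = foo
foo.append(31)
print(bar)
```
[6, 5, 1, 31]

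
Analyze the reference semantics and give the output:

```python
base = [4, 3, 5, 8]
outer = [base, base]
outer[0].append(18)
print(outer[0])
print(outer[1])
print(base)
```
[4, 3, 5, 8, 18]
[4, 3, 5, 8, 18]
[4, 3, 5, 8, 18]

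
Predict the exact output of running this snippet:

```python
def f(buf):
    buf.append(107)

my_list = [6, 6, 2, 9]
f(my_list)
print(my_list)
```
[6, 6, 2, 9, 107]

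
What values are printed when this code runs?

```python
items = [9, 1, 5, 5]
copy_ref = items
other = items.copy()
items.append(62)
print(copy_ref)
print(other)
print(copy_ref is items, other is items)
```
[9, 1, 5, 5, 62]
[9, 1, 5, 5]
True False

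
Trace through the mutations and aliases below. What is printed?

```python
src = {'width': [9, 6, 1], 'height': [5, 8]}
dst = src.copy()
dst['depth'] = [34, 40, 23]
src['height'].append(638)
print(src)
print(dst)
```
{'width': [9, 6, 1], 'height': [5, 8, 638]}
{'width': [9, 6, 1], 'height': [5, 8, 638], 'depth': [34, 40, 23]}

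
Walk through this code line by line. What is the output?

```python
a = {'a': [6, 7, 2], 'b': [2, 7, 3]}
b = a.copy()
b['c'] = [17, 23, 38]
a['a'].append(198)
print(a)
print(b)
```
{'a': [6, 7, 2, 198], 'b': [2, 7, 3]}
{'a': [6, 7, 2, 198], 'b': [2, 7, 3], 'c': [17, 23, 38]}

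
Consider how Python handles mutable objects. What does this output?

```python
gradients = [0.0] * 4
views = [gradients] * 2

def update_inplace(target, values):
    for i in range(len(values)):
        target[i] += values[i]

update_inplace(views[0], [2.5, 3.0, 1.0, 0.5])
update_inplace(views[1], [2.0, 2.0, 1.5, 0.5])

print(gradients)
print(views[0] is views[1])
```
[4.5, 5.0, 2.5, 1.0]
True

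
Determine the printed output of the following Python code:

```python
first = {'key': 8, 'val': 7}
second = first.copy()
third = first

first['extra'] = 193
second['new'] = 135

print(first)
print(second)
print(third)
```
{'key': 8, 'val': 7, 'extra': 193}
{'key': 8, 'val': 7, 'new': 135}
{'key': 8, 'val': 7, 'extra': 193}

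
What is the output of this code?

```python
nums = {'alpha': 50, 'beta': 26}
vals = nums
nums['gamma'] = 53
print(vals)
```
{'alpha': 50, 'beta': 26, 'gamma': 53}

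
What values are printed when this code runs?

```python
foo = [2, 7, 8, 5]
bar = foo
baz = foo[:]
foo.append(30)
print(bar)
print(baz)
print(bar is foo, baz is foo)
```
[2, 7, 8, 5, 30]
[2, 7, 8, 5]
True False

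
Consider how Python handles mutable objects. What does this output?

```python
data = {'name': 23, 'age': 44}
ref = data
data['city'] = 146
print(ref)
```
{'name': 23, 'age': 44, 'city': 146}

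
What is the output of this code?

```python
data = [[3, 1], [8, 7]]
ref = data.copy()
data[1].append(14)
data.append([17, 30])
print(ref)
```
[[3, 1], [8, 7, 14]]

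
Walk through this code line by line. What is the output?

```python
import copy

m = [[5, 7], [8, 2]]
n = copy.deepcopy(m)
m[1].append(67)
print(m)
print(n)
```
[[5, 7], [8, 2, 67]]
[[5, 7], [8, 2]]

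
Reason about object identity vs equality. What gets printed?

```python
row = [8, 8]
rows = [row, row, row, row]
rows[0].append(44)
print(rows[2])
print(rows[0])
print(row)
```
[8, 8, 44]
[8, 8, 44]
[8, 8, 44]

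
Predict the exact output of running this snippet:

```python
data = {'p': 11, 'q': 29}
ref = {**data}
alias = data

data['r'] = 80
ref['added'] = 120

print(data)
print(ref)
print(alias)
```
{'p': 11, 'q': 29, 'r': 80}
{'p': 11, 'q': 29, 'added': 120}
{'p': 11, 'q': 29, 'r': 80}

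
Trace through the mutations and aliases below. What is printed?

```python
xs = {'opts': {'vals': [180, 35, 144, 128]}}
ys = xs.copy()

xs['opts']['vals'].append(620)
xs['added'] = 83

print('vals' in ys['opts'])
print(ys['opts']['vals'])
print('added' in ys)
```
True
[180, 35, 144, 128, 620]
False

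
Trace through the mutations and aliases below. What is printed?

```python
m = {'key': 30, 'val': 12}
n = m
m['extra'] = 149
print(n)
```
{'key': 30, 'val': 12, 'extra': 149}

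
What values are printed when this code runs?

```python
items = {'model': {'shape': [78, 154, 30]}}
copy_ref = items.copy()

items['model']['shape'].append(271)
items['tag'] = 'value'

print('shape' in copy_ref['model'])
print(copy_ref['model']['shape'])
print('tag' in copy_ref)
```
True
[78, 154, 30, 271]
False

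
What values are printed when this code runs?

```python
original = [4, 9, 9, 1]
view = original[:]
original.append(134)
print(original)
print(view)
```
[4, 9, 9, 1, 134]
[4, 9, 9, 1]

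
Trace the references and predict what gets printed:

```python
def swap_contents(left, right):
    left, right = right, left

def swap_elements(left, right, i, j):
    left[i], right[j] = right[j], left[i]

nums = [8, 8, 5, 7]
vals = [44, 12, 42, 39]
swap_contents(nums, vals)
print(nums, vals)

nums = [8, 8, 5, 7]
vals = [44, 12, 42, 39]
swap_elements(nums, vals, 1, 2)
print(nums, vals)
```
[8, 8, 5, 7] [44, 12, 42, 39]
[8, 42, 5, 7] [44, 12, 8, 39]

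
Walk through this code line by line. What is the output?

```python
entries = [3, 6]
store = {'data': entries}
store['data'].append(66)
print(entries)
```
[3, 6, 66]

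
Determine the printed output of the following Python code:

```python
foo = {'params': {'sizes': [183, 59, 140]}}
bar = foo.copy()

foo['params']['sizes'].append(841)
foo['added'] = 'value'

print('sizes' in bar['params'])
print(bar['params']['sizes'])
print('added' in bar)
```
True
[183, 59, 140, 841]
False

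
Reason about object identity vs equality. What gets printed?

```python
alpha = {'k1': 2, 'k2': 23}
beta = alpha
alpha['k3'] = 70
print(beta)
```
{'k1': 2, 'k2': 23, 'k3': 70}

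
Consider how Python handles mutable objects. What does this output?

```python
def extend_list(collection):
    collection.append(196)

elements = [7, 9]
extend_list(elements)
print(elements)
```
[7, 9, 196]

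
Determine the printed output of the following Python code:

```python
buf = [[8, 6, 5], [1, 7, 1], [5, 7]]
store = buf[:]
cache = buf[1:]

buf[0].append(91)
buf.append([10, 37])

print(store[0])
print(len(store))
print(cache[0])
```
[8, 6, 5, 91]
3
[1, 7, 1]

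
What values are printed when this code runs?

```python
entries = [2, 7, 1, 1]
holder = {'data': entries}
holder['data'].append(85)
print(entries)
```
[2, 7, 1, 1, 85]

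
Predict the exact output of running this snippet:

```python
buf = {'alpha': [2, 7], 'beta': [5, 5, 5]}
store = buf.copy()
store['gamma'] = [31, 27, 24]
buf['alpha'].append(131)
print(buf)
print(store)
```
{'alpha': [2, 7, 131], 'beta': [5, 5, 5]}
{'alpha': [2, 7, 131], 'beta': [5, 5, 5], 'gamma': [31, 27, 24]}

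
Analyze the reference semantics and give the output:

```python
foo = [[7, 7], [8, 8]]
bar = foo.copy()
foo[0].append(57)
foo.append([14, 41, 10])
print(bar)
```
[[7, 7, 57], [8, 8]]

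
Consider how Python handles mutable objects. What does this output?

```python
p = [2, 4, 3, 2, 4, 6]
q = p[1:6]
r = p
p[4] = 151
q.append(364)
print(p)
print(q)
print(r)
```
[2, 4, 3, 2, 151, 6]
[4, 3, 2, 4, 6, 364]
[2, 4, 3, 2, 151, 6]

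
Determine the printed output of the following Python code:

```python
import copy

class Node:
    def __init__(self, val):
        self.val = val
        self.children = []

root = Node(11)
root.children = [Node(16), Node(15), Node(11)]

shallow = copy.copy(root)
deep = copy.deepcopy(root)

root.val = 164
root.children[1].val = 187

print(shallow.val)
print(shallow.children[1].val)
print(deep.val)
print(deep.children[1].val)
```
11
187
11
15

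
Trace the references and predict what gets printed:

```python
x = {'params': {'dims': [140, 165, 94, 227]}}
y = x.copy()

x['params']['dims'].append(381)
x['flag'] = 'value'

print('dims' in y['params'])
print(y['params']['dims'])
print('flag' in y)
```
True
[140, 165, 94, 227, 381]
False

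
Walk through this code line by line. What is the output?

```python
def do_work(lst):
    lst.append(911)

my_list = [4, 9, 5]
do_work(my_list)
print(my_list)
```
[4, 9, 5, 911]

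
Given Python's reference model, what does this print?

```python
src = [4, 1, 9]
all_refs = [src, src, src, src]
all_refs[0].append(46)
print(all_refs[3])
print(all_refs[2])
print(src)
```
[4, 1, 9, 46]
[4, 1, 9, 46]
[4, 1, 9, 46]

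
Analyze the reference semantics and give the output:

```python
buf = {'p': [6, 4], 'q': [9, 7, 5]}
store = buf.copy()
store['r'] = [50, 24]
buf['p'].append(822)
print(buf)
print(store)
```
{'p': [6, 4, 822], 'q': [9, 7, 5]}
{'p': [6, 4, 822], 'q': [9, 7, 5], 'r': [50, 24]}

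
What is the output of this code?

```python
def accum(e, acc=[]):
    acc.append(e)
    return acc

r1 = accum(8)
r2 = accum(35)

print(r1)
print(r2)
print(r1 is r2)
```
[8, 35]
[8, 35]
True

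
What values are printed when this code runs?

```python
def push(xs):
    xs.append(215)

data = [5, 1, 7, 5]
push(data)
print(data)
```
[5, 1, 7, 5, 215]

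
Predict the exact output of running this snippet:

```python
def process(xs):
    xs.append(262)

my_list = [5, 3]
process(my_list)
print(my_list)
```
[5, 3, 262]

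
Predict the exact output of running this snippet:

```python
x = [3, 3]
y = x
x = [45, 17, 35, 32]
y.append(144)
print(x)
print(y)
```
[45, 17, 35, 32]
[3, 3, 144]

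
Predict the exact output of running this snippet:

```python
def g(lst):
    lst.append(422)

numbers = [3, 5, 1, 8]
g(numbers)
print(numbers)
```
[3, 5, 1, 8, 422]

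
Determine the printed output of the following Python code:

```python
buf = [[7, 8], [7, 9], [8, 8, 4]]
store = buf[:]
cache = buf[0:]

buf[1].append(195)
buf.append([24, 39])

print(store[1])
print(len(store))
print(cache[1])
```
[7, 9, 195]
3
[7, 9, 195]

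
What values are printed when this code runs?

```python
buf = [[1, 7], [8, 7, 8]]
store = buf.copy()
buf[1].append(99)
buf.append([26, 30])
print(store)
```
[[1, 7], [8, 7, 8, 99]]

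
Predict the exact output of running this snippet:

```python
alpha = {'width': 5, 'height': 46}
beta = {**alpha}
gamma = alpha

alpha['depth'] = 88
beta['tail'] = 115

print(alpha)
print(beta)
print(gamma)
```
{'width': 5, 'height': 46, 'depth': 88}
{'width': 5, 'height': 46, 'tail': 115}
{'width': 5, 'height': 46, 'depth': 88}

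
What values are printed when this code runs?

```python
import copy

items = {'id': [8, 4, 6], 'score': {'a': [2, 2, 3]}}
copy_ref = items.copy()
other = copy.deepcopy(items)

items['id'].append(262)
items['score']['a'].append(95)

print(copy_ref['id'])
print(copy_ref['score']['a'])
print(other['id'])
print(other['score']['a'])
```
[8, 4, 6, 262]
[2, 2, 3, 95]
[8, 4, 6]
[2, 2, 3]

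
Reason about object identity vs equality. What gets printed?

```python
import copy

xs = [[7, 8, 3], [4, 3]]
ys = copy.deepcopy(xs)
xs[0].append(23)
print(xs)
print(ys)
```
[[7, 8, 3, 23], [4, 3]]
[[7, 8, 3], [4, 3]]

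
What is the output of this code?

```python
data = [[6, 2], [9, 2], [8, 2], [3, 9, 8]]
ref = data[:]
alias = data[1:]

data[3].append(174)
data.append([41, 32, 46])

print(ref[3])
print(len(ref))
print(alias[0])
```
[3, 9, 8, 174]
4
[9, 2]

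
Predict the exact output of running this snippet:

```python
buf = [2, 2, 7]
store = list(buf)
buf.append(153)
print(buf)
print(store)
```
[2, 2, 7, 153]
[2, 2, 7]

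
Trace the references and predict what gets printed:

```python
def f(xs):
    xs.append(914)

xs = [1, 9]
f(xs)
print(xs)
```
[1, 9, 914]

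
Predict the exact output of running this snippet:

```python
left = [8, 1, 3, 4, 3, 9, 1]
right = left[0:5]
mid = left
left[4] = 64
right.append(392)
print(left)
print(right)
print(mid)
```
[8, 1, 3, 4, 64, 9, 1]
[8, 1, 3, 4, 3, 392]
[8, 1, 3, 4, 64, 9, 1]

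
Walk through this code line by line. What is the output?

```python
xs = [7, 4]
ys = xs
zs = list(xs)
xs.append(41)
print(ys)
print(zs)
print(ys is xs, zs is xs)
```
[7, 4, 41]
[7, 4]
True False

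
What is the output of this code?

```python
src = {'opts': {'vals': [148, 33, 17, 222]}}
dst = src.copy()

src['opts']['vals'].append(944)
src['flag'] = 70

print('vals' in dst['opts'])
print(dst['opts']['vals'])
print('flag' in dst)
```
True
[148, 33, 17, 222, 944]
False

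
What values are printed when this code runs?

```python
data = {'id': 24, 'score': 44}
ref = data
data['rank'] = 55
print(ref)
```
{'id': 24, 'score': 44, 'rank': 55}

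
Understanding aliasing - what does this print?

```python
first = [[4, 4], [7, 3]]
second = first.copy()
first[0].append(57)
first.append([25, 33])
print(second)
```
[[4, 4, 57], [7, 3]]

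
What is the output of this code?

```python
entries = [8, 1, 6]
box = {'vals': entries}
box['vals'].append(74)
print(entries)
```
[8, 1, 6, 74]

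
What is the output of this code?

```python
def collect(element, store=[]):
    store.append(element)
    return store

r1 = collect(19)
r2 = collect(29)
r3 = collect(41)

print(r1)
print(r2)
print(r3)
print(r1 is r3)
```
[19, 29, 41]
[19, 29, 41]
[19, 29, 41]
True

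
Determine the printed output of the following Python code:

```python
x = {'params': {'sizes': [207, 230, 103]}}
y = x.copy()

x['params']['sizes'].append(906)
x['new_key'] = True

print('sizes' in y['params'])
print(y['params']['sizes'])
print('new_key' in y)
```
True
[207, 230, 103, 906]
False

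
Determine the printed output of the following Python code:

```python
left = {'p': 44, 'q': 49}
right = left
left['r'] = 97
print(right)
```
{'p': 44, 'q': 49, 'r': 97}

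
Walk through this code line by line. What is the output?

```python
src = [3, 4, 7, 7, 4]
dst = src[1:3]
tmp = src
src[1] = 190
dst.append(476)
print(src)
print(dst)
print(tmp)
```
[3, 190, 7, 7, 4]
[4, 7, 476]
[3, 190, 7, 7, 4]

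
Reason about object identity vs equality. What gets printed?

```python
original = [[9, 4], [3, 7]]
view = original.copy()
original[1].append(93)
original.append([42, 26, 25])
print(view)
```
[[9, 4], [3, 7, 93]]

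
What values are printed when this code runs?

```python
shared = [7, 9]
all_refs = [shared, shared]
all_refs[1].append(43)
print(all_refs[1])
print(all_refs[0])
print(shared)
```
[7, 9, 43]
[7, 9, 43]
[7, 9, 43]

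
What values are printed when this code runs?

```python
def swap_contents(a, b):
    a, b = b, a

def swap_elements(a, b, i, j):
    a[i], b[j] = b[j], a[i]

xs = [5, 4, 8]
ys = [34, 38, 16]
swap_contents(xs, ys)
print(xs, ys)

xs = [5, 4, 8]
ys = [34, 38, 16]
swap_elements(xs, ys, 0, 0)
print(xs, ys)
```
[5, 4, 8] [34, 38, 16]
[34, 4, 8] [5, 38, 16]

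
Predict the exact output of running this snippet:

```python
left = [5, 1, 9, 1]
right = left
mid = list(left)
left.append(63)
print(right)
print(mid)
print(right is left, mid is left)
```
[5, 1, 9, 1, 63]
[5, 1, 9, 1]
True False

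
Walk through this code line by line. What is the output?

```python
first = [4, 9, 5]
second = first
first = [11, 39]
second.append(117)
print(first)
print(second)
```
[11, 39]
[4, 9, 5, 117]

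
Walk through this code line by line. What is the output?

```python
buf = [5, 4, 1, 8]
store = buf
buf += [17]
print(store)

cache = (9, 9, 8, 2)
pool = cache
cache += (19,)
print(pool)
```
[5, 4, 1, 8, 17]
(9, 9, 8, 2)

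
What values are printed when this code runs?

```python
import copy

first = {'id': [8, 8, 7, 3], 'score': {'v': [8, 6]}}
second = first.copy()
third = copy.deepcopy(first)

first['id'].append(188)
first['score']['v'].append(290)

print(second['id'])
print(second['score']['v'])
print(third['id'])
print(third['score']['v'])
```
[8, 8, 7, 3, 188]
[8, 6, 290]
[8, 8, 7, 3]
[8, 6]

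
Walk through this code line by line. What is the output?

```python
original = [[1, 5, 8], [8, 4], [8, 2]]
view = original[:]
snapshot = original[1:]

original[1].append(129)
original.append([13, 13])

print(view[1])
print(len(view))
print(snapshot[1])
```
[8, 4, 129]
3
[8, 2]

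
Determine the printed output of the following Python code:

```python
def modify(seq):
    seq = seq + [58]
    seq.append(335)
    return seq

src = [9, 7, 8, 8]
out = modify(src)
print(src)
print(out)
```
[9, 7, 8, 8]
[9, 7, 8, 8, 58, 335]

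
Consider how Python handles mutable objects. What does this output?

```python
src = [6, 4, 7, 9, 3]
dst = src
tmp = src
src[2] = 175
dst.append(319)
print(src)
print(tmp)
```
[6, 4, 175, 9, 3, 319]
[6, 4, 175, 9, 3, 319]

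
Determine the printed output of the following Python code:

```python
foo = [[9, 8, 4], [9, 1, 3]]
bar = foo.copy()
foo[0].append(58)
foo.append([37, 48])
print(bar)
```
[[9, 8, 4, 58], [9, 1, 3]]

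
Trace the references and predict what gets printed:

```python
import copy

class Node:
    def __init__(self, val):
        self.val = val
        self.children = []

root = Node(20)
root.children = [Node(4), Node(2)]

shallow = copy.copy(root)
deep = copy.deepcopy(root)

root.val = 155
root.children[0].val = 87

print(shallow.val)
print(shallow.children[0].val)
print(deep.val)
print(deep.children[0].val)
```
20
87
20
4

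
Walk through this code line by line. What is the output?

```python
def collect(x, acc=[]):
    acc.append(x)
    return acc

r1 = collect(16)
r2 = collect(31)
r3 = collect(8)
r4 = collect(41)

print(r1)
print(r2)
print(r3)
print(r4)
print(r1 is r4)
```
[16, 31, 8, 41]
[16, 31, 8, 41]
[16, 31, 8, 41]
[16, 31, 8, 41]
True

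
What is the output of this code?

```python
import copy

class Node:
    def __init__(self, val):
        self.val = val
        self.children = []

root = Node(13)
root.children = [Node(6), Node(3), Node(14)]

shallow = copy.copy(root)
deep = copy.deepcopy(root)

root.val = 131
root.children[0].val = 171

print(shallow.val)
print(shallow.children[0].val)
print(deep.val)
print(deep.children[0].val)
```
13
171
13
6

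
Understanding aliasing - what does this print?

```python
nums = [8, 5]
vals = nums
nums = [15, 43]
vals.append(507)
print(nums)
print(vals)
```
[15, 43]
[8, 5, 507]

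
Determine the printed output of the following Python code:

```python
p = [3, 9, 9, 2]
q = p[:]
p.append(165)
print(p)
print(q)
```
[3, 9, 9, 2, 165]
[3, 9, 9, 2]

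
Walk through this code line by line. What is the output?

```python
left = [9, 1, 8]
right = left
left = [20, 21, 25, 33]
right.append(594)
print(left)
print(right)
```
[20, 21, 25, 33]
[9, 1, 8, 594]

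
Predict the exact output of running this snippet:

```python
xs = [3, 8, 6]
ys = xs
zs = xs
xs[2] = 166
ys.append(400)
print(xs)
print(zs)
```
[3, 8, 166, 400]
[3, 8, 166, 400]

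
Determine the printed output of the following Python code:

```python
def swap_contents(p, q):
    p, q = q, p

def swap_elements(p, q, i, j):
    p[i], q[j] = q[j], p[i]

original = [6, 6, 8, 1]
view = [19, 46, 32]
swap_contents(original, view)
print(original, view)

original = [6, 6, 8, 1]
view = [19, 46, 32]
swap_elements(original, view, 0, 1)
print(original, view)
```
[6, 6, 8, 1] [19, 46, 32]
[46, 6, 8, 1] [19, 6, 32]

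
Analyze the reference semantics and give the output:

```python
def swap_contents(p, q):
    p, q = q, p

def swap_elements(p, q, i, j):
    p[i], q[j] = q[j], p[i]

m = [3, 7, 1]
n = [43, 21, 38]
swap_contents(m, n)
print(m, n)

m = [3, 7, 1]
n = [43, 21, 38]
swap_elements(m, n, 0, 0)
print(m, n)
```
[3, 7, 1] [43, 21, 38]
[43, 7, 1] [3, 21, 38]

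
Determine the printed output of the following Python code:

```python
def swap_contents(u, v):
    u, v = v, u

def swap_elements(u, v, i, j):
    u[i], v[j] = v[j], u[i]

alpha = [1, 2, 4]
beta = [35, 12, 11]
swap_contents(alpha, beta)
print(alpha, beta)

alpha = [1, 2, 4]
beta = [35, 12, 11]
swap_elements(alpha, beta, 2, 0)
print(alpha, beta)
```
[1, 2, 4] [35, 12, 11]
[1, 2, 35] [4, 12, 11]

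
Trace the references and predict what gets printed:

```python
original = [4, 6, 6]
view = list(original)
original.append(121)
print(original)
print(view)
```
[4, 6, 6, 121]
[4, 6, 6]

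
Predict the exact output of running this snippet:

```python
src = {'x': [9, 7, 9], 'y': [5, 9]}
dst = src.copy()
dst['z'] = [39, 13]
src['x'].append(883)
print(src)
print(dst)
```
{'x': [9, 7, 9, 883], 'y': [5, 9]}
{'x': [9, 7, 9, 883], 'y': [5, 9], 'z': [39, 13]}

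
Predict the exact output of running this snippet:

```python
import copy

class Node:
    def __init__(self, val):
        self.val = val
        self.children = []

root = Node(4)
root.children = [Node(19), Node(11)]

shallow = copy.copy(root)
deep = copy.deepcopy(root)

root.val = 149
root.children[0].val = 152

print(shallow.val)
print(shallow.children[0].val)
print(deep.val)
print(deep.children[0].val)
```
4
152
4
19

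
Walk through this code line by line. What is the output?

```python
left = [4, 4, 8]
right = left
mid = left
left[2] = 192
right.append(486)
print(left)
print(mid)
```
[4, 4, 192, 486]
[4, 4, 192, 486]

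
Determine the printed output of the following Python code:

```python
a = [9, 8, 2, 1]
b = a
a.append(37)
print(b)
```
[9, 8, 2, 1, 37]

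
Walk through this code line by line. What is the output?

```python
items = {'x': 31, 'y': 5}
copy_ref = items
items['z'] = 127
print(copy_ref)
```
{'x': 31, 'y': 5, 'z': 127}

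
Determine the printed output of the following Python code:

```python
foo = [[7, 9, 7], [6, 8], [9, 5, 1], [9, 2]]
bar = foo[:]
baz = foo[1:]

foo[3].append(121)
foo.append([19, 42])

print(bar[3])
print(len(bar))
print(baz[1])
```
[9, 2, 121]
4
[9, 5, 1]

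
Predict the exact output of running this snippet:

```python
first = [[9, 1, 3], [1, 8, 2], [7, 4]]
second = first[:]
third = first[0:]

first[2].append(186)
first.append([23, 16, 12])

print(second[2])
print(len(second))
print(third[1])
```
[7, 4, 186]
3
[1, 8, 2]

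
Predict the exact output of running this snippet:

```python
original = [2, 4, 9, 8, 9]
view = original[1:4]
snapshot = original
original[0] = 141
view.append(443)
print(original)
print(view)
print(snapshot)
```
[141, 4, 9, 8, 9]
[4, 9, 8, 443]
[141, 4, 9, 8, 9]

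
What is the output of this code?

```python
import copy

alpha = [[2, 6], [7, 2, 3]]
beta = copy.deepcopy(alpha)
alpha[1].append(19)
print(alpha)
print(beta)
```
[[2, 6], [7, 2, 3, 19]]
[[2, 6], [7, 2, 3]]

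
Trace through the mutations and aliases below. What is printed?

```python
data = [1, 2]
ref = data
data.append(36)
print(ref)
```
[1, 2, 36]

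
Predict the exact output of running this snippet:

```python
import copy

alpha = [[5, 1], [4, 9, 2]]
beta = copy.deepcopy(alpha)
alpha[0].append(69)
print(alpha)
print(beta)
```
[[5, 1, 69], [4, 9, 2]]
[[5, 1], [4, 9, 2]]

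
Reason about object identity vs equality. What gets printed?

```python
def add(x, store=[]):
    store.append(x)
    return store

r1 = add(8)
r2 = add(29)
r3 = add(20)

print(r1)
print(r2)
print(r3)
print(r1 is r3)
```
[8, 29, 20]
[8, 29, 20]
[8, 29, 20]
True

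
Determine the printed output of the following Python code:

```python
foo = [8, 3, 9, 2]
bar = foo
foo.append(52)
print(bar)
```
[8, 3, 9, 2, 52]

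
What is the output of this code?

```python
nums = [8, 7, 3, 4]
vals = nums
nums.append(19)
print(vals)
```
[8, 7, 3, 4, 19]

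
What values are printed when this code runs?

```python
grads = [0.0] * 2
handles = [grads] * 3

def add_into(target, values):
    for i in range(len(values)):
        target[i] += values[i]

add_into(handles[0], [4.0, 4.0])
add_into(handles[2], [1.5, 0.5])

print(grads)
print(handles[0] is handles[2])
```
[5.5, 4.5]
True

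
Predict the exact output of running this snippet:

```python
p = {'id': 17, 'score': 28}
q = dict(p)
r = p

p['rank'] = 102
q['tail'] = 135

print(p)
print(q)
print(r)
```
{'id': 17, 'score': 28, 'rank': 102}
{'id': 17, 'score': 28, 'tail': 135}
{'id': 17, 'score': 28, 'rank': 102}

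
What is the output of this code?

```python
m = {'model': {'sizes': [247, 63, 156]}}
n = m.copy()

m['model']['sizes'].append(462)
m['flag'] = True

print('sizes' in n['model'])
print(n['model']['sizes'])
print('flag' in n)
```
True
[247, 63, 156, 462]
False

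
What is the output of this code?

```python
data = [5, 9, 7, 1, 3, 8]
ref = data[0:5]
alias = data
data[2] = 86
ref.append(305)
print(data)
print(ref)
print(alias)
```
[5, 9, 86, 1, 3, 8]
[5, 9, 7, 1, 3, 305]
[5, 9, 86, 1, 3, 8]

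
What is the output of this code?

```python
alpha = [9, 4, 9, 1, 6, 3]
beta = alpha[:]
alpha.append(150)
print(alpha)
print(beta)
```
[9, 4, 9, 1, 6, 3, 150]
[9, 4, 9, 1, 6, 3]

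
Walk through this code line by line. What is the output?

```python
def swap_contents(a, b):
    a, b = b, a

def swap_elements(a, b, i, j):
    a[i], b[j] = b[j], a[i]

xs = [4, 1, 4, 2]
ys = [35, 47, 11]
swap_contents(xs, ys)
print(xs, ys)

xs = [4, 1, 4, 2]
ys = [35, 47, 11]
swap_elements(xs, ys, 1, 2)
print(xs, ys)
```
[4, 1, 4, 2] [35, 47, 11]
[4, 11, 4, 2] [35, 47, 1]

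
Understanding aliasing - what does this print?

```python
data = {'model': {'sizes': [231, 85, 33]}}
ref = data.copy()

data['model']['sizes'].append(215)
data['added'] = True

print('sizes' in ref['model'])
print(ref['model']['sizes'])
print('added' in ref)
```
True
[231, 85, 33, 215]
False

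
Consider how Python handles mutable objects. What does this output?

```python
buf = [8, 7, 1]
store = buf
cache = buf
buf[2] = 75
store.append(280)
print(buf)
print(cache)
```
[8, 7, 75, 280]
[8, 7, 75, 280]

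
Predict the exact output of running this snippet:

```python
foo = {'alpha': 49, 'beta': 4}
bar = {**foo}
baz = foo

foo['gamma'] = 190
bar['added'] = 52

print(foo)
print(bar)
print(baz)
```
{'alpha': 49, 'beta': 4, 'gamma': 190}
{'alpha': 49, 'beta': 4, 'added': 52}
{'alpha': 49, 'beta': 4, 'gamma': 190}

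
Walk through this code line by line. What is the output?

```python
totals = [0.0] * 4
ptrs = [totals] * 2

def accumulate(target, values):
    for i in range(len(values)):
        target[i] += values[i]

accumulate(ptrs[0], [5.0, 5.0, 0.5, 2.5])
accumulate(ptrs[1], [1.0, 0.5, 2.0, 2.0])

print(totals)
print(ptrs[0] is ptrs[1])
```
[6.0, 5.5, 2.5, 4.5]
True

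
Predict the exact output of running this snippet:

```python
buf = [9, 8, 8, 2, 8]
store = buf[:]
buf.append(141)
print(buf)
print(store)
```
[9, 8, 8, 2, 8, 141]
[9, 8, 8, 2, 8]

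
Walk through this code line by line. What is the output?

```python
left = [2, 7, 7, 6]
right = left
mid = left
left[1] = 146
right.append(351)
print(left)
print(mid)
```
[2, 146, 7, 6, 351]
[2, 146, 7, 6, 351]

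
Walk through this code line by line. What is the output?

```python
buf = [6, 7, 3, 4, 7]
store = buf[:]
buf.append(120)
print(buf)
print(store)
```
[6, 7, 3, 4, 7, 120]
[6, 7, 3, 4, 7]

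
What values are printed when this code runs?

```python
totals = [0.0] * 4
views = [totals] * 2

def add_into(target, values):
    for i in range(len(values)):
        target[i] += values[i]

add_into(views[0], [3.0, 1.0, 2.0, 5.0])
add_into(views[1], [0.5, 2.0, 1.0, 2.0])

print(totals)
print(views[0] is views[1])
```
[3.5, 3.0, 3.0, 7.0]
True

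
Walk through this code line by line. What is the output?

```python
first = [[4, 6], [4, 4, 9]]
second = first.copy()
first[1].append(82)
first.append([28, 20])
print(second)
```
[[4, 6], [4, 4, 9, 82]]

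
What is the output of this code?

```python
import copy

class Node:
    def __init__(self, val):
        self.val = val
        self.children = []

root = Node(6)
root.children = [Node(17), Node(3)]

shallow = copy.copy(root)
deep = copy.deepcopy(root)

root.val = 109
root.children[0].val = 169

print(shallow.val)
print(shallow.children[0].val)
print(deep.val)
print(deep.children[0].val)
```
6
169
6
17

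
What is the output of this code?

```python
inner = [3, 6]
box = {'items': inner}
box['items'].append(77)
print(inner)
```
[3, 6, 77]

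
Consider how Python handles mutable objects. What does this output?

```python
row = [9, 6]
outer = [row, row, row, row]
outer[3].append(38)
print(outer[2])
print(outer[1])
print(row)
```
[9, 6, 38]
[9, 6, 38]
[9, 6, 38]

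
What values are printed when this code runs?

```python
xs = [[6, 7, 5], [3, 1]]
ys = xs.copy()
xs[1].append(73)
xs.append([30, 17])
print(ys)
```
[[6, 7, 5], [3, 1, 73]]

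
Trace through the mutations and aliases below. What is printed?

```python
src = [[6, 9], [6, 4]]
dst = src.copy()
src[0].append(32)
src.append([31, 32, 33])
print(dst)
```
[[6, 9, 32], [6, 4]]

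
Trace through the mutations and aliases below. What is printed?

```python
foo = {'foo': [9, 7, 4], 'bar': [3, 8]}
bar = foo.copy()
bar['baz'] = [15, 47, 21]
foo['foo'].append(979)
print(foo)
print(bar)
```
{'foo': [9, 7, 4, 979], 'bar': [3, 8]}
{'foo': [9, 7, 4, 979], 'bar': [3, 8], 'baz': [15, 47, 21]}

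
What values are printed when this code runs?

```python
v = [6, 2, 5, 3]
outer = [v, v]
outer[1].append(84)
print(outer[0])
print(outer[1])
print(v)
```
[6, 2, 5, 3, 84]
[6, 2, 5, 3, 84]
[6, 2, 5, 3, 84]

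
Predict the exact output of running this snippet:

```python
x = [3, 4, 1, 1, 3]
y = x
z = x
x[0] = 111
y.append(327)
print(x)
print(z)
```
[111, 4, 1, 1, 3, 327]
[111, 4, 1, 1, 3, 327]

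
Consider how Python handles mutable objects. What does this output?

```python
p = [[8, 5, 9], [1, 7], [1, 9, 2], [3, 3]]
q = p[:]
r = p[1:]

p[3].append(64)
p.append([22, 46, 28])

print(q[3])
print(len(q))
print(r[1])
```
[3, 3, 64]
4
[1, 9, 2]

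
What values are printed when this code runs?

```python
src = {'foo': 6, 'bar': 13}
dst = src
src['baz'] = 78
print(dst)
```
{'foo': 6, 'bar': 13, 'baz': 78}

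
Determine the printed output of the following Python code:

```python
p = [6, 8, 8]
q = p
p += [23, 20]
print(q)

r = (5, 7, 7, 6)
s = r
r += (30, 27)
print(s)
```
[6, 8, 8, 23, 20]
(5, 7, 7, 6)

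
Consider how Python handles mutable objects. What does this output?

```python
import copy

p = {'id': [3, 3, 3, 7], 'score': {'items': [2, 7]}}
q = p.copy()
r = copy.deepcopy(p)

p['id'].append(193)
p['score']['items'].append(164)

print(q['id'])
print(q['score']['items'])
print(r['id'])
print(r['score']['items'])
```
[3, 3, 3, 7, 193]
[2, 7, 164]
[3, 3, 3, 7]
[2, 7]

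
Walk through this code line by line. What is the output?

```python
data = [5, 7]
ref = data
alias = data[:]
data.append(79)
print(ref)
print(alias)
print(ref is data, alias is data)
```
[5, 7, 79]
[5, 7]
True False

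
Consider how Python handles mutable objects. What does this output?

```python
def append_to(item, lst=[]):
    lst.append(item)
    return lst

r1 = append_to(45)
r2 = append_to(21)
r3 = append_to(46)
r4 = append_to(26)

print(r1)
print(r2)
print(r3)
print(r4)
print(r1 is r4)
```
[45, 21, 46, 26]
[45, 21, 46, 26]
[45, 21, 46, 26]
[45, 21, 46, 26]
True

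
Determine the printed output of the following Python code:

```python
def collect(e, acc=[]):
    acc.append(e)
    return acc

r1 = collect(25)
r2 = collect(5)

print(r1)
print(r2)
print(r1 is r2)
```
[25, 5]
[25, 5]
True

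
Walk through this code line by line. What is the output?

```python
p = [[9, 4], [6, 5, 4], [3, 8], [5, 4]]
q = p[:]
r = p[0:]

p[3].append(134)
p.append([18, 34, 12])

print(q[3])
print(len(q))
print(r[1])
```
[5, 4, 134]
4
[6, 5, 4]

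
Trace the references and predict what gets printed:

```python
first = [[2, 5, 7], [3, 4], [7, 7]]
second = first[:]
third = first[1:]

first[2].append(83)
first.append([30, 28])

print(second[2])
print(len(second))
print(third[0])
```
[7, 7, 83]
3
[3, 4]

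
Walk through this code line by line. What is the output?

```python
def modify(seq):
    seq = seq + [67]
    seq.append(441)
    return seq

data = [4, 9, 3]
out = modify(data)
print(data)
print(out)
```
[4, 9, 3]
[4, 9, 3, 67, 441]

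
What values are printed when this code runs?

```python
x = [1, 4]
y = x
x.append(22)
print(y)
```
[1, 4, 22]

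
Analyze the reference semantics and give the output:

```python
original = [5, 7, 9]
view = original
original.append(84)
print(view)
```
[5, 7, 9, 84]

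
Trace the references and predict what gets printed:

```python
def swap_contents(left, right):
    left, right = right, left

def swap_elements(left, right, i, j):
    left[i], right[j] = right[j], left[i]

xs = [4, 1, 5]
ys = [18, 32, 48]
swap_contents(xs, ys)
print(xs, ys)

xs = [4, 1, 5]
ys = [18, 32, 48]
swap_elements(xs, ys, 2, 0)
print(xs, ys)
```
[4, 1, 5] [18, 32, 48]
[4, 1, 18] [5, 32, 48]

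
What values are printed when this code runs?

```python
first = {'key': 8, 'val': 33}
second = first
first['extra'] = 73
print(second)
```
{'key': 8, 'val': 33, 'extra': 73}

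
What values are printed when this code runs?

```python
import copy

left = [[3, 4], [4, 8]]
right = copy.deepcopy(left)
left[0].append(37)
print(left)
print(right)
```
[[3, 4, 37], [4, 8]]
[[3, 4], [4, 8]]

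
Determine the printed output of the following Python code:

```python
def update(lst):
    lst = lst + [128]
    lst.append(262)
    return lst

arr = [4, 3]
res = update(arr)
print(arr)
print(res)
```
[4, 3]
[4, 3, 128, 262]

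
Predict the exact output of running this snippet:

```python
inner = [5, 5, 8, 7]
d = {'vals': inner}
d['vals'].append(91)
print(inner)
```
[5, 5, 8, 7, 91]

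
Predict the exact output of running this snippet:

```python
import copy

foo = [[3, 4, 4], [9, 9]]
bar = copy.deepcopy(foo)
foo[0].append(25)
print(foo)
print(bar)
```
[[3, 4, 4, 25], [9, 9]]
[[3, 4, 4], [9, 9]]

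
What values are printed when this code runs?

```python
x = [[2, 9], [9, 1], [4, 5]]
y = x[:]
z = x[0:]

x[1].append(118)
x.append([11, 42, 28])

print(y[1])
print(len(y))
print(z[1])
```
[9, 1, 118]
3
[9, 1, 118]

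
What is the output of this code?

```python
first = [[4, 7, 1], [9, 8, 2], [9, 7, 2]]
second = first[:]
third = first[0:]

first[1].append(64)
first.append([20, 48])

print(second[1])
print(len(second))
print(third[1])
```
[9, 8, 2, 64]
3
[9, 8, 2, 64]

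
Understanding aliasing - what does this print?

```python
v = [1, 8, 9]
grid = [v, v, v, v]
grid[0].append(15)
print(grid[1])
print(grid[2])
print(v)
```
[1, 8, 9, 15]
[1, 8, 9, 15]
[1, 8, 9, 15]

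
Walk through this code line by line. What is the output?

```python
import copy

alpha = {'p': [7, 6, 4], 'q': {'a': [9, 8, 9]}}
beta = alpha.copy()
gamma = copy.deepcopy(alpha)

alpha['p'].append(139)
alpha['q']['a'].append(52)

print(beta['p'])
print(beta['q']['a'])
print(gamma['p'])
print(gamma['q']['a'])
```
[7, 6, 4, 139]
[9, 8, 9, 52]
[7, 6, 4]
[9, 8, 9]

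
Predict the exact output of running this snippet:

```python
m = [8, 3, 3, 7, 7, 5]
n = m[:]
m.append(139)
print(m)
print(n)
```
[8, 3, 3, 7, 7, 5, 139]
[8, 3, 3, 7, 7, 5]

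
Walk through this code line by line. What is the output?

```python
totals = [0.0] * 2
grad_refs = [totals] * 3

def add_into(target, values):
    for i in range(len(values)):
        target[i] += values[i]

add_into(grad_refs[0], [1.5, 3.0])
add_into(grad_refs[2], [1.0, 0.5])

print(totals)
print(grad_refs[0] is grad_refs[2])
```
[2.5, 3.5]
True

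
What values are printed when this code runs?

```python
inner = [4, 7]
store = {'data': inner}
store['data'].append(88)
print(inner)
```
[4, 7, 88]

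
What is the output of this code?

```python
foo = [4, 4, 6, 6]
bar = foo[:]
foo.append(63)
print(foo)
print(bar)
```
[4, 4, 6, 6, 63]
[4, 4, 6, 6]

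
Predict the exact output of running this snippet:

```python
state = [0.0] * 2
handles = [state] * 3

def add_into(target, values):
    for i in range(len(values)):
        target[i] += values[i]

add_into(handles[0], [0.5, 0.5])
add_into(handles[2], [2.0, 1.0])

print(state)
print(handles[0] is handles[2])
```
[2.5, 1.5]
True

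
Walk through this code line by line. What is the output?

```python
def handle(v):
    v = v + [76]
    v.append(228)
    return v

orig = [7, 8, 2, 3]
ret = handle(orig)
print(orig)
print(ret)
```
[7, 8, 2, 3]
[7, 8, 2, 3, 76, 228]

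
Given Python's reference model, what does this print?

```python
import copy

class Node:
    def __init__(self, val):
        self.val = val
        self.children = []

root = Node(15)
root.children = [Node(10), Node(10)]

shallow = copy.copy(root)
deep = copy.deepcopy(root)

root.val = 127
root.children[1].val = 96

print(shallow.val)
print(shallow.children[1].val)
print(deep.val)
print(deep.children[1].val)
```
15
96
15
10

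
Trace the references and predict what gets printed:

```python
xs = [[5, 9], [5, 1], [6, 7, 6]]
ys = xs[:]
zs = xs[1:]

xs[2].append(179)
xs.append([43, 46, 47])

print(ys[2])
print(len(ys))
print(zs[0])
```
[6, 7, 6, 179]
3
[5, 1]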